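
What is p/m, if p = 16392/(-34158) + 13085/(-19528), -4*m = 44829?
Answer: 42614467/415314176118 ≈ 0.00010261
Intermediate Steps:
m = -44829/4 (m = -¼*44829 = -44829/4 ≈ -11207.)
p = -127843401/111172904 (p = 16392*(-1/34158) + 13085*(-1/19528) = -2732/5693 - 13085/19528 = -127843401/111172904 ≈ -1.1500)
p/m = -127843401/(111172904*(-44829/4)) = -127843401/111172904*(-4/44829) = 42614467/415314176118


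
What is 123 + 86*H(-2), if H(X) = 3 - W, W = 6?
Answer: -135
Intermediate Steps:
H(X) = -3 (H(X) = 3 - 1*6 = 3 - 6 = -3)
123 + 86*H(-2) = 123 + 86*(-3) = 123 - 258 = -135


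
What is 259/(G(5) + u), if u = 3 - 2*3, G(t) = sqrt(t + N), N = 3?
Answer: -777 - 518*sqrt(2) ≈ -1509.6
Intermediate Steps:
G(t) = sqrt(3 + t) (G(t) = sqrt(t + 3) = sqrt(3 + t))
u = -3 (u = 3 - 6 = -3)
259/(G(5) + u) = 259/(sqrt(3 + 5) - 3) = 259/(sqrt(8) - 3) = 259/(2*sqrt(2) - 3) = 259/(-3 + 2*sqrt(2))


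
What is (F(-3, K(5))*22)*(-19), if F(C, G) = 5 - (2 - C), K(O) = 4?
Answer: 0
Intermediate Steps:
F(C, G) = 3 + C (F(C, G) = 5 + (-2 + C) = 3 + C)
(F(-3, K(5))*22)*(-19) = ((3 - 3)*22)*(-19) = (0*22)*(-19) = 0*(-19) = 0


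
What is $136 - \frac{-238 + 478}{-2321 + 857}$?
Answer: $\frac{8306}{61} \approx 136.16$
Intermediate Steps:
$136 - \frac{-238 + 478}{-2321 + 857} = 136 - \frac{240}{-1464} = 136 - 240 \left(- \frac{1}{1464}\right) = 136 - - \frac{10}{61} = 136 + \frac{10}{61} = \frac{8306}{61}$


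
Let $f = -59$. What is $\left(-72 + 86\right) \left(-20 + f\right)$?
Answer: $-1106$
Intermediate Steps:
$\left(-72 + 86\right) \left(-20 + f\right) = \left(-72 + 86\right) \left(-20 - 59\right) = 14 \left(-79\right) = -1106$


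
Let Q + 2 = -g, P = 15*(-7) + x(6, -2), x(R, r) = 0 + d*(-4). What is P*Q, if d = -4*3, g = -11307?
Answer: -644385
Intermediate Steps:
d = -12
x(R, r) = 48 (x(R, r) = 0 - 12*(-4) = 0 + 48 = 48)
P = -57 (P = 15*(-7) + 48 = -105 + 48 = -57)
Q = 11305 (Q = -2 - 1*(-11307) = -2 + 11307 = 11305)
P*Q = -57*11305 = -644385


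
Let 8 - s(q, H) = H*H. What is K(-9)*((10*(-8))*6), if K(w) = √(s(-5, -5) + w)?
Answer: -480*I*√26 ≈ -2447.5*I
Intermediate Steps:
s(q, H) = 8 - H² (s(q, H) = 8 - H*H = 8 - H²)
K(w) = √(-17 + w) (K(w) = √((8 - 1*(-5)²) + w) = √((8 - 1*25) + w) = √((8 - 25) + w) = √(-17 + w))
K(-9)*((10*(-8))*6) = √(-17 - 9)*((10*(-8))*6) = √(-26)*(-80*6) = (I*√26)*(-480) = -480*I*√26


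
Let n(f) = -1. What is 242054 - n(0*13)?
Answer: 242055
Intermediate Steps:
242054 - n(0*13) = 242054 - 1*(-1) = 242054 + 1 = 242055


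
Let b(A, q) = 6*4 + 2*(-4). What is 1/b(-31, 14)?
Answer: 1/16 ≈ 0.062500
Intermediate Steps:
b(A, q) = 16 (b(A, q) = 24 - 8 = 16)
1/b(-31, 14) = 1/16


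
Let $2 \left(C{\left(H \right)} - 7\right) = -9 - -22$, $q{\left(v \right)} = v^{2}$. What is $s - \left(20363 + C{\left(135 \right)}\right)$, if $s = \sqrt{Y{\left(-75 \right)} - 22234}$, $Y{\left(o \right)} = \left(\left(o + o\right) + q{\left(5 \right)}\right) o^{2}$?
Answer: $- \frac{40753}{2} + i \sqrt{725359} \approx -20377.0 + 851.68 i$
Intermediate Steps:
$C{\left(H \right)} = \frac{27}{2}$ ($C{\left(H \right)} = 7 + \frac{-9 - -22}{2} = 7 + \frac{-9 + 22}{2} = 7 + \frac{1}{2} \cdot 13 = 7 + \frac{13}{2} = \frac{27}{2}$)
$Y{\left(o \right)} = o^{2} \left(25 + 2 o\right)$ ($Y{\left(o \right)} = \left(\left(o + o\right) + 5^{2}\right) o^{2} = \left(2 o + 25\right) o^{2} = \left(25 + 2 o\right) o^{2} = o^{2} \left(25 + 2 o\right)$)
$s = i \sqrt{725359}$ ($s = \sqrt{\left(-75\right)^{2} \left(25 + 2 \left(-75\right)\right) - 22234} = \sqrt{5625 \left(25 - 150\right) - 22234} = \sqrt{5625 \left(-125\right) - 22234} = \sqrt{-703125 - 22234} = \sqrt{-725359} = i \sqrt{725359} \approx 851.68 i$)
$s - \left(20363 + C{\left(135 \right)}\right) = i \sqrt{725359} - \frac{40753}{2} = - \frac{40753}{2} + i \sqrt{725359}$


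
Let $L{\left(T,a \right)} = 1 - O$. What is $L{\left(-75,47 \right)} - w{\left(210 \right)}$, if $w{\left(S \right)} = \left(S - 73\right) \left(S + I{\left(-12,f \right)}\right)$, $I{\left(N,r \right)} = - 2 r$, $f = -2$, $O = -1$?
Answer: $-29316$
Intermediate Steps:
$L{\left(T,a \right)} = 2$ ($L{\left(T,a \right)} = 1 - -1 = 1 + 1 = 2$)
$w{\left(S \right)} = \left(-73 + S\right) \left(4 + S\right)$ ($w{\left(S \right)} = \left(S - 73\right) \left(S - -4\right) = \left(-73 + S\right) \left(S + 4\right) = \left(-73 + S\right) \left(4 + S\right)$)
$L{\left(-75,47 \right)} - w{\left(210 \right)} = 2 - \left(-292 + 210^{2} - 14490\right) = 2 - \left(-292 + 44100 - 14490\right) = 2 - 29318 = -29316$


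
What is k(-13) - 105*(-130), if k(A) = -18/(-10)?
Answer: 68259/5 ≈ 13652.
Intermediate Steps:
k(A) = 9/5 (k(A) = -18*(-⅒) = 9/5)
k(-13) - 105*(-130) = 9/5 - 105*(-130) = 9/5 + 13650 = 68259/5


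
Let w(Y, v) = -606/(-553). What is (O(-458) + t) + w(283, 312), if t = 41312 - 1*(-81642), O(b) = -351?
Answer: 67800065/553 ≈ 1.2260e+5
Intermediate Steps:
w(Y, v) = 606/553 (w(Y, v) = -606*(-1/553) = 606/553)
t = 122954 (t = 41312 + 81642 = 122954)
(O(-458) + t) + w(283, 312) = (-351 + 122954) + 606/553 = 122603 + 606/553 = 67800065/553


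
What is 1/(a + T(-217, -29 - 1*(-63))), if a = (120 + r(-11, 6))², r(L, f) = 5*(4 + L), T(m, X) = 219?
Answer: 1/7444 ≈ 0.00013434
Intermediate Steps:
r(L, f) = 20 + 5*L
a = 7225 (a = (120 + (20 + 5*(-11)))² = (120 + (20 - 55))² = (120 - 35)² = 85² = 7225)
1/(a + T(-217, -29 - 1*(-63))) = 1/(7225 + 219) = 1/7444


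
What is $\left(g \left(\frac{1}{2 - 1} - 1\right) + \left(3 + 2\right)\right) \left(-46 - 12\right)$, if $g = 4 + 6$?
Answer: $-290$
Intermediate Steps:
$g = 10$
$\left(g \left(\frac{1}{2 - 1} - 1\right) + \left(3 + 2\right)\right) \left(-46 - 12\right) = \left(10 \left(\frac{1}{2 - 1} - 1\right) + \left(3 + 2\right)\right) \left(-46 - 12\right) = \left(10 \left(1^{-1} - 1\right) + 5\right) \left(-46 - 12\right) = \left(10 \left(1 - 1\right) + 5\right) \left(-58\right) = \left(10 \cdot 0 + 5\right) \left(-58\right) = \left(0 + 5\right) \left(-58\right) = 5 \left(-58\right) = -290$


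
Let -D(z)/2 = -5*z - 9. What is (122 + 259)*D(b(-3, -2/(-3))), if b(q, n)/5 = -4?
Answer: -69342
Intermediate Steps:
b(q, n) = -20 (b(q, n) = 5*(-4) = -20)
D(z) = 18 + 10*z (D(z) = -2*(-5*z - 9) = -2*(-9 - 5*z) = 18 + 10*z)
(122 + 259)*D(b(-3, -2/(-3))) = (122 + 259)*(18 + 10*(-20)) = 381*(18 - 200) = 381*(-182) = -69342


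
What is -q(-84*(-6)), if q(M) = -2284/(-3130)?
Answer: -1142/1565 ≈ -0.72971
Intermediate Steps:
q(M) = 1142/1565 (q(M) = -2284*(-1/3130) = 1142/1565)
-q(-84*(-6)) = -1*1142/1565 = -1142/1565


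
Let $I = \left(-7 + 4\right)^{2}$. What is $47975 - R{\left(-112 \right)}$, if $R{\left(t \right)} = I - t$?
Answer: $47854$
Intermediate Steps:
$I = 9$ ($I = \left(-3\right)^{2} = 9$)
$R{\left(t \right)} = 9 - t$
$47975 - R{\left(-112 \right)} = 47975 - \left(9 - -112\right) = 47975 - \left(9 + 112\right) = 47975 - 121 = 47854$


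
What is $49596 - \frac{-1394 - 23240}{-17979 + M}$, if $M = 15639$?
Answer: $\frac{58015003}{1170} \approx 49586.0$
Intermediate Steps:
$49596 - \frac{-1394 - 23240}{-17979 + M} = 49596 - \frac{-1394 - 23240}{-17979 + 15639} = 49596 - - \frac{24634}{-2340} = 49596 - \left(-24634\right) \left(- \frac{1}{2340}\right) = 49596 - \frac{12317}{1170} = \frac{58015003}{1170}$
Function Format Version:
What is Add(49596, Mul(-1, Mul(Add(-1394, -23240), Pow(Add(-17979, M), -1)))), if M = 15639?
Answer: Rational(58015003, 1170) ≈ 49586.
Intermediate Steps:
Add(49596, Mul(-1, Mul(Add(-1394, -23240), Pow(Add(-17979, M), -1)))) = Add(49596, Mul(-1, Mul(Add(-1394, -23240), Pow(Add(-17979, 15639), -1)))) = Add(49596, Mul(-1, Mul(-24634, Pow(-2340, -1)))) = Add(49596, Mul(-1, Mul(-24634, Rational(-1, 2340)))) = Add(49596, Mul(-1, Rational(12317, 1170))) = Add(49596, Rational(-12317, 1170)) = Rational(58015003, 1170)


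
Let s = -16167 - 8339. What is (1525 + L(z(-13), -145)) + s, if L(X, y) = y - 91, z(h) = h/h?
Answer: -23217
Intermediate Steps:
z(h) = 1
s = -24506
L(X, y) = -91 + y
(1525 + L(z(-13), -145)) + s = (1525 + (-91 - 145)) - 24506 = (1525 - 236) - 24506 = 1289 - 24506 = -23217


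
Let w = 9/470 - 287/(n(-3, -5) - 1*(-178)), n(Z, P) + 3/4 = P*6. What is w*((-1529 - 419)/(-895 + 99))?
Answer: -260184133/55089170 ≈ -4.7230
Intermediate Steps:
n(Z, P) = -3/4 + 6*P (n(Z, P) = -3/4 + P*6 = -3/4 + 6*P)
w = -534259/276830 (w = 9/470 - 287/((-3/4 + 6*(-5)) - 1*(-178)) = 9*(1/470) - 287/((-3/4 - 30) + 178) = 9/470 - 287/(-123/4 + 178) = 9/470 - 287/589/4 = 9/470 - 287*4/589 = 9/470 - 1148/589 = -534259/276830 ≈ -1.9299)
w*((-1529 - 419)/(-895 + 99)) = -534259*(-1529 - 419)/(276830*(-895 + 99)) = -(-520368266)/(138415*(-796)) = -(-520368266)*(-1)/(138415*796) = -534259/276830*487/199 = -260184133/55089170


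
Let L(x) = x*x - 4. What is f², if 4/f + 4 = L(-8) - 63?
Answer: 16/49 ≈ 0.32653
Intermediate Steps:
L(x) = -4 + x² (L(x) = x² - 4 = -4 + x²)
f = -4/7 (f = 4/(-4 + ((-4 + (-8)²) - 63)) = 4/(-4 + ((-4 + 64) - 63)) = 4/(-4 + (60 - 63)) = 4/(-4 - 3) = 4/(-7) = 4*(-⅐) = -4/7 ≈ -0.57143)
f² = (-4/7)² = 16/49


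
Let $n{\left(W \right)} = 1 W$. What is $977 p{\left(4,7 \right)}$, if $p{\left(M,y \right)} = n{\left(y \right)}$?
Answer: $6839$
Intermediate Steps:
$n{\left(W \right)} = W$
$p{\left(M,y \right)} = y$
$977 p{\left(4,7 \right)} = 977 \cdot 7 = 6839$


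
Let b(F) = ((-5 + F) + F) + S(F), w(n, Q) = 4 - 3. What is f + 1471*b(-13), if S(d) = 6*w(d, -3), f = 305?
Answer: -36470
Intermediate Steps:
w(n, Q) = 1
S(d) = 6 (S(d) = 6*1 = 6)
b(F) = 1 + 2*F (b(F) = ((-5 + F) + F) + 6 = (-5 + 2*F) + 6 = 1 + 2*F)
f + 1471*b(-13) = 305 + 1471*(1 + 2*(-13)) = 305 + 1471*(1 - 26) = 305 + 1471*(-25) = 305 - 36775 = -36470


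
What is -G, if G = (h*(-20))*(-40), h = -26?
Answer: 20800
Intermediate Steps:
G = -20800 (G = -26*(-20)*(-40) = 520*(-40) = -20800)
-G = -1*(-20800) = 20800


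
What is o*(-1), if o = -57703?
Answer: 57703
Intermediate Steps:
o*(-1) = -57703*(-1) = 57703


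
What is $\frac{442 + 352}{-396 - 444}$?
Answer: $- \frac{397}{420} \approx -0.94524$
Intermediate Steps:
$\frac{442 + 352}{-396 - 444} = \frac{794}{-840} = 794 \left(- \frac{1}{840}\right) = - \frac{397}{420}$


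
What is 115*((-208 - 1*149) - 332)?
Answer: -79235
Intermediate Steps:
115*((-208 - 1*149) - 332) = 115*((-208 - 149) - 332) = 115*(-357 - 332) = 115*(-689) = -79235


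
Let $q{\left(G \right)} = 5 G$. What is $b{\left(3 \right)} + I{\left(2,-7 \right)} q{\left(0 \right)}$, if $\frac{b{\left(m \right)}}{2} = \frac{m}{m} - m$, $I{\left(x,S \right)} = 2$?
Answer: $-4$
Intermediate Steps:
$b{\left(m \right)} = 2 - 2 m$ ($b{\left(m \right)} = 2 \left(\frac{m}{m} - m\right) = 2 \left(1 - m\right) = 2 - 2 m$)
$b{\left(3 \right)} + I{\left(2,-7 \right)} q{\left(0 \right)} = \left(2 - 6\right) + 2 \cdot 5 \cdot 0 = \left(2 - 6\right) + 2 \cdot 0 = -4 + 0 = -4$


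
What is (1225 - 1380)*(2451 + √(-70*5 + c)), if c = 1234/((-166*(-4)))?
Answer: -379905 - 155*I*√9593389/166 ≈ -3.7991e+5 - 2892.1*I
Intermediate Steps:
c = 617/332 (c = 1234/664 = 1234*(1/664) = 617/332 ≈ 1.8584)
(1225 - 1380)*(2451 + √(-70*5 + c)) = (1225 - 1380)*(2451 + √(-70*5 + 617/332)) = -155*(2451 + √(-350 + 617/332)) = -155*(2451 + √(-115583/332)) = -155*(2451 + I*√9593389/166) = -379905 - 155*I*√9593389/166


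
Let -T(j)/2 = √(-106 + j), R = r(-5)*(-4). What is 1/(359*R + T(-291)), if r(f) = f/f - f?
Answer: I/(2*(√397 - 4308*I)) ≈ -0.00011606 + 5.3679e-7*I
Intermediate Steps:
r(f) = 1 - f
R = -24 (R = (1 - 1*(-5))*(-4) = (1 + 5)*(-4) = 6*(-4) = -24)
T(j) = -2*√(-106 + j)
1/(359*R + T(-291)) = 1/(359*(-24) - 2*√(-106 - 291)) = 1/(-8616 - 2*I*√397)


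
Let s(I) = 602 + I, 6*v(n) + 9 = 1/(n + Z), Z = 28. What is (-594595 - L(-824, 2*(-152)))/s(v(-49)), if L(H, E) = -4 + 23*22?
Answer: -37491111/37831 ≈ -991.02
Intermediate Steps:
v(n) = -3/2 + 1/(6*(28 + n)) (v(n) = -3/2 + 1/(6*(n + 28)) = -3/2 + 1/(6*(28 + n)))
L(H, E) = 502 (L(H, E) = -4 + 506 = 502)
(-594595 - L(-824, 2*(-152)))/s(v(-49)) = (-594595 - 1*502)/(602 + (-251 - 9*(-49))/(6*(28 - 49))) = (-594595 - 502)/(602 + (⅙)*(-251 + 441)/(-21)) = -595097/(602 + (⅙)*(-1/21)*190) = -595097/(602 - 95/63) = -595097/37831/63 = -595097*63/37831 = -37491111/37831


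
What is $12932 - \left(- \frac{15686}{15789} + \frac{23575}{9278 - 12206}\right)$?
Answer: $\frac{66474110803}{5136688} \approx 12941.0$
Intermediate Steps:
$12932 - \left(- \frac{15686}{15789} + \frac{23575}{9278 - 12206}\right) = 12932 - \left(- \frac{15686}{15789} + \frac{23575}{-2928}\right) = 12932 + \left(\frac{15686}{15789} - - \frac{23575}{2928}\right) = 12932 + \left(\frac{15686}{15789} + \frac{23575}{2928}\right) = 12932 + \frac{46461587}{5136688} = \frac{66474110803}{5136688}$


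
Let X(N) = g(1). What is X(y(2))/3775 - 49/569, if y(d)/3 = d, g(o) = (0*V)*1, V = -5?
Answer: -49/569 ≈ -0.086116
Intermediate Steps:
g(o) = 0 (g(o) = (0*(-5))*1 = 0*1 = 0)
y(d) = 3*d
X(N) = 0
X(y(2))/3775 - 49/569 = 0/3775 - 49/569 = 0*(1/3775) - 49*1/569 = 0 - 49/569 = -49/569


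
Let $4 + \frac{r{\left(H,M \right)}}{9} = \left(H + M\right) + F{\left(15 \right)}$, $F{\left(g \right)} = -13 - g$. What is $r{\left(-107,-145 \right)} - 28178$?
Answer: $-30734$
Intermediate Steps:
$r{\left(H,M \right)} = -288 + 9 H + 9 M$ ($r{\left(H,M \right)} = -36 + 9 \left(\left(H + M\right) - 28\right) = -36 + 9 \left(-28 + H + M\right) = -36 + \left(-252 + 9 H + 9 M\right) = -288 + 9 H + 9 M$)
$r{\left(-107,-145 \right)} - 28178 = \left(-288 + 9 \left(-107\right) + 9 \left(-145\right)\right) - 28178 = \left(-288 - 963 - 1305\right) - 28178 = -2556 - 28178 = -30734$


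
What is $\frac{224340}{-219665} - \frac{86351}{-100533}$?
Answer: $- \frac{717056161}{4416716289} \approx -0.16235$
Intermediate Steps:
$\frac{224340}{-219665} - \frac{86351}{-100533} = 224340 \left(- \frac{1}{219665}\right) - - \frac{86351}{100533} = - \frac{44868}{43933} + \frac{86351}{100533} = - \frac{717056161}{4416716289}$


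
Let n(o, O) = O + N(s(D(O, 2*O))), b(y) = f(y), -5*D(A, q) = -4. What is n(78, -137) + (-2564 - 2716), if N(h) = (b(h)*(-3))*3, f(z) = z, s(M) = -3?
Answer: -5390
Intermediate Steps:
D(A, q) = 4/5 (D(A, q) = -1/5*(-4) = 4/5)
b(y) = y
N(h) = -9*h (N(h) = (h*(-3))*3 = -3*h*3 = -9*h)
n(o, O) = 27 + O (n(o, O) = O - 9*(-3) = O + 27 = 27 + O)
n(78, -137) + (-2564 - 2716) = (27 - 137) + (-2564 - 2716) = -110 - 5280 = -5390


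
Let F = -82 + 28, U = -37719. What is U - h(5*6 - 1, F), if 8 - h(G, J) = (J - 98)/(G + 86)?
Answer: -4338757/115 ≈ -37728.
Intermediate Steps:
F = -54
h(G, J) = 8 - (-98 + J)/(86 + G) (h(G, J) = 8 - (J - 98)/(G + 86) = 8 - (-98 + J)/(86 + G))
U - h(5*6 - 1, F) = -37719 - (786 - 1*(-54) + 8*(5*6 - 1))/(86 + (5*6 - 1)) = -37719 - (786 + 54 + 8*(30 - 1))/(86 + (30 - 1)) = -37719 - (786 + 54 + 8*29)/(86 + 29) = -37719 - (786 + 54 + 232)/115 = -37719 - 1072/115 = -4338757/115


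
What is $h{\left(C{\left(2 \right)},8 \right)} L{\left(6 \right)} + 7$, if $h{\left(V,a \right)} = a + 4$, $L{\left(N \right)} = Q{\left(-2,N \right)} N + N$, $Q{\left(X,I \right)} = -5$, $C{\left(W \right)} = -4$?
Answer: $-281$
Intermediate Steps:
$L{\left(N \right)} = - 4 N$ ($L{\left(N \right)} = - 5 N + N = - 4 N$)
$h{\left(V,a \right)} = 4 + a$
$h{\left(C{\left(2 \right)},8 \right)} L{\left(6 \right)} + 7 = \left(4 + 8\right) \left(\left(-4\right) 6\right) + 7 = 12 \left(-24\right) + 7 = -288 + 7 = -281$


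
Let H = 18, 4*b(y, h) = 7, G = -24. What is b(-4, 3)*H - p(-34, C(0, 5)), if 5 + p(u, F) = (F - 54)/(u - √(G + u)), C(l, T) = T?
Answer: 42645/1214 + 49*I*√58/1214 ≈ 35.128 + 0.30739*I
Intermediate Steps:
b(y, h) = 7/4 (b(y, h) = (¼)*7 = 7/4)
p(u, F) = -5 + (-54 + F)/(u - √(-24 + u)) (p(u, F) = -5 + (F - 54)/(u - √(-24 + u)) = -5 + (-54 + F)/(u - √(-24 + u)))
b(-4, 3)*H - p(-34, C(0, 5)) = (7/4)*18 - (-54 + 5 - 5*(-34) + 5*√(-24 - 34))/(-34 - √(-24 - 34)) = 63/2 - (-54 + 5 + 170 + 5*√(-58))/(-34 - √(-58)) = 63/2 - (-54 + 5 + 170 + 5*(I*√58))/(-34 - I*√58) = 63/2 - (-54 + 5 + 170 + 5*I*√58)/(-34 - I*√58) = 63/2 - (121 + 5*I*√58)/(-34 - I*√58)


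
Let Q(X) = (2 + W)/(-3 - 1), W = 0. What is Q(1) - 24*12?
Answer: -577/2 ≈ -288.50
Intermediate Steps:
Q(X) = -½ (Q(X) = (2 + 0)/(-3 - 1) = 2/(-4) = 2*(-¼) = -½)
Q(1) - 24*12 = -½ - 24*12 = -½ - 288 = -577/2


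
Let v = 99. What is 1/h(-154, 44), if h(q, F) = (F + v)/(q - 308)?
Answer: -42/13 ≈ -3.2308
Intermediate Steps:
h(q, F) = (99 + F)/(-308 + q) (h(q, F) = (F + 99)/(q - 308) = (99 + F)/(-308 + q))
1/h(-154, 44) = 1/((99 + 44)/(-308 - 154)) = 1/(143/(-462)) = 1/(-1/462*143) = 1/(-13/42) = -42/13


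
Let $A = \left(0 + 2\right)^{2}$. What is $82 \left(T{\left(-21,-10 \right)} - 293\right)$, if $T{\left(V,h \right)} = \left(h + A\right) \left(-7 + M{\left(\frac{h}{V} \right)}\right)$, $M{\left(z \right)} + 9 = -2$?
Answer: $-15170$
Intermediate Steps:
$M{\left(z \right)} = -11$ ($M{\left(z \right)} = -9 - 2 = -11$)
$A = 4$ ($A = 2^{2} = 4$)
$T{\left(V,h \right)} = -72 - 18 h$ ($T{\left(V,h \right)} = \left(h + 4\right) \left(-7 - 11\right) = \left(4 + h\right) \left(-18\right) = -72 - 18 h$)
$82 \left(T{\left(-21,-10 \right)} - 293\right) = 82 \left(\left(-72 - -180\right) - 293\right) = 82 \left(\left(-72 + 180\right) - 293\right) = 82 \left(108 - 293\right) = 82 \left(-185\right) = -15170$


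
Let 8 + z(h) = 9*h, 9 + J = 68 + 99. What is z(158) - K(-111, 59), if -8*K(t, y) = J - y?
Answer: 11411/8 ≈ 1426.4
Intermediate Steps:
J = 158 (J = -9 + (68 + 99) = -9 + 167 = 158)
z(h) = -8 + 9*h
K(t, y) = -79/4 + y/8 (K(t, y) = -(158 - y)/8 = -79/4 + y/8)
z(158) - K(-111, 59) = (-8 + 9*158) - (-79/4 + (⅛)*59) = (-8 + 1422) - (-79/4 + 59/8) = 1414 - 1*(-99/8) = 1414 + 99/8 = 11411/8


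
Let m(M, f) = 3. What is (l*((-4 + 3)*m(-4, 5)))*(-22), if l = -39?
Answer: -2574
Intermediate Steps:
(l*((-4 + 3)*m(-4, 5)))*(-22) = -39*(-4 + 3)*3*(-22) = -(-39)*3*(-22) = -39*(-3)*(-22) = 117*(-22) = -2574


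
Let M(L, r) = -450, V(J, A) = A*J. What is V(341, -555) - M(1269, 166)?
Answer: -188805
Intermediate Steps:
V(341, -555) - M(1269, 166) = -555*341 - 1*(-450) = -189255 + 450 = -188805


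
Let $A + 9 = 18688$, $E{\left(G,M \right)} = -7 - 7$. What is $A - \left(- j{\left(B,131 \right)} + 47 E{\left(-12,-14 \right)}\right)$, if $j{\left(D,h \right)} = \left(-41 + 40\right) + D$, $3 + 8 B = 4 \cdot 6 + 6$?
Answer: $\frac{154715}{8} \approx 19339.0$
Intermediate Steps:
$E{\left(G,M \right)} = -14$ ($E{\left(G,M \right)} = -7 - 7 = -14$)
$A = 18679$ ($A = -9 + 18688 = 18679$)
$B = \frac{27}{8}$ ($B = - \frac{3}{8} + \frac{4 \cdot 6 + 6}{8} = - \frac{3}{8} + \frac{24 + 6}{8} = - \frac{3}{8} + \frac{1}{8} \cdot 30 = - \frac{3}{8} + \frac{15}{4} = \frac{27}{8} \approx 3.375$)
$j{\left(D,h \right)} = -1 + D$
$A - \left(- j{\left(B,131 \right)} + 47 E{\left(-12,-14 \right)}\right) = 18679 + \left(\left(-1 + \frac{27}{8}\right) - 47 \left(-14\right)\right) = 18679 + \left(\frac{19}{8} - -658\right) = 18679 + \left(\frac{19}{8} + 658\right) = 18679 + \frac{5283}{8} = \frac{154715}{8}$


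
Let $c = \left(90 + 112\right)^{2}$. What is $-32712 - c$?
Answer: $-73516$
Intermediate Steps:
$c = 40804$ ($c = 202^{2} = 40804$)
$-32712 - c = -32712 - 40804 = -73516$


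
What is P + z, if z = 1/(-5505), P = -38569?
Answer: -212322346/5505 ≈ -38569.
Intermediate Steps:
z = -1/5505 ≈ -0.00018165
P + z = -38569 - 1/5505 = -212322346/5505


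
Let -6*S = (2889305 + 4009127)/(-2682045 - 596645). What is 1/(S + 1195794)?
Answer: 4918035/5880958469398 ≈ 8.3626e-7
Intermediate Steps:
S = 1724608/4918035 (S = -(2889305 + 4009127)/(6*(-2682045 - 596645)) = -3449216/(3*(-3278690)) = -3449216*(-1)/(3*3278690) = -⅙*(-3449216/1639345) = 1724608/4918035 ≈ 0.35067)
1/(S + 1195794) = 1/(1724608/4918035 + 1195794) = 1/(5880958469398/4918035) = 4918035/5880958469398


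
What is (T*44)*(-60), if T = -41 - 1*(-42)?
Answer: -2640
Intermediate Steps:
T = 1 (T = -41 + 42 = 1)
(T*44)*(-60) = (1*44)*(-60) = 44*(-60) = -2640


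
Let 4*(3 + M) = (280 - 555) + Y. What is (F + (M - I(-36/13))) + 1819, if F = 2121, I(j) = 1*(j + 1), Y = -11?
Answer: 100549/26 ≈ 3867.3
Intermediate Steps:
I(j) = 1 + j (I(j) = 1*(1 + j) = 1 + j)
M = -149/2 (M = -3 + ((280 - 555) - 11)/4 = -3 + (-275 - 11)/4 = -3 + (¼)*(-286) = -3 - 143/2 = -149/2 ≈ -74.500)
(F + (M - I(-36/13))) + 1819 = (2121 + (-149/2 - (1 - 36/13))) + 1819 = (2121 + (-149/2 - 1*(-23/13))) + 1819 = (2121 + (-149/2 + 23/13)) + 1819 = (2121 - 1891/26) + 1819 = 53255/26 + 1819 = 100549/26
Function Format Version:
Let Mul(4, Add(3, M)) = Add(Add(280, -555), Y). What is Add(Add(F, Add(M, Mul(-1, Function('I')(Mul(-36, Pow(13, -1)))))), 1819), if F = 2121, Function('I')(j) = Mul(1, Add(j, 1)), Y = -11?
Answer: Rational(100549, 26) ≈ 3867.3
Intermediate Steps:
Function('I')(j) = Add(1, j) (Function('I')(j) = Mul(1, Add(1, j)) = Add(1, j))
M = Rational(-149, 2) (M = Add(-3, Mul(Rational(1, 4), Add(Add(280, -555), -11))) = Add(-3, Mul(Rational(1, 4), Add(-275, -11))) = Add(-3, Mul(Rational(1, 4), -286)) = Add(-3, Rational(-143, 2)) = Rational(-149, 2) ≈ -74.500)
Add(Add(F, Add(M, Mul(-1, Function('I')(Mul(-36, Pow(13, -1)))))), 1819) = Add(Add(2121, Add(Rational(-149, 2), Mul(-1, Add(1, Mul(-36, Pow(13, -1)))))), 1819) = Add(Add(2121, Add(Rational(-149, 2), Mul(-1, Add(1, Mul(-36, Rational(1, 13)))))), 1819) = Add(Add(2121, Add(Rational(-149, 2), Mul(-1, Add(1, Rational(-36, 13))))), 1819) = Add(Add(2121, Add(Rational(-149, 2), Mul(-1, Rational(-23, 13)))), 1819) = Add(Add(2121, Add(Rational(-149, 2), Rational(23, 13))), 1819) = Add(Add(2121, Rational(-1891, 26)), 1819) = Add(Rational(53255, 26), 1819) = Rational(100549, 26)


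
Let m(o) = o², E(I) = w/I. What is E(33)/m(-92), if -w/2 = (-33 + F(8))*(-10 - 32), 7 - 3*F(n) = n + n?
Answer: -63/5819 ≈ -0.010827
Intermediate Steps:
F(n) = 7/3 - 2*n/3 (F(n) = 7/3 - (n + n)/3 = 7/3 - 2*n/3)
w = -3024 (w = -2*(-33 + (7/3 - ⅔*8))*(-10 - 32) = -2*(-33 + (7/3 - 16/3))*(-42) = -2*(-33 - 3)*(-42) = -(-72)*(-42) = -2*1512 = -3024)
E(I) = -3024/I
E(33)/m(-92) = (-3024/33)/((-92)²) = -3024*1/33/8464 = -1008/11*1/8464 = -63/5819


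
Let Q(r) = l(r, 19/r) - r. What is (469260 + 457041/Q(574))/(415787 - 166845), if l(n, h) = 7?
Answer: 88537793/47050038 ≈ 1.8818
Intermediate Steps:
Q(r) = 7 - r
(469260 + 457041/Q(574))/(415787 - 166845) = (469260 + 457041/(7 - 1*574))/(415787 - 166845) = (469260 + 457041/(7 - 574))/248942 = (469260 + 457041/(-567))*(1/248942) = (469260 + 457041*(-1/567))*(1/248942) = (469260 - 152347/189)*(1/248942) = (88537793/189)*(1/248942) = 88537793/47050038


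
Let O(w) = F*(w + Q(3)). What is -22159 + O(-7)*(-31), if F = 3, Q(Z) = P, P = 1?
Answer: -21601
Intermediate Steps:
Q(Z) = 1
O(w) = 3 + 3*w (O(w) = 3*(w + 1) = 3*(1 + w) = 3 + 3*w)
-22159 + O(-7)*(-31) = -22159 + (3 + 3*(-7))*(-31) = -22159 + (3 - 21)*(-31) = -22159 - 18*(-31) = -22159 + 558 = -21601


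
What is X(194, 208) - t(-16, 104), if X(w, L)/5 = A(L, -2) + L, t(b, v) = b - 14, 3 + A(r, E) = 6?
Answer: 1085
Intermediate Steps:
A(r, E) = 3 (A(r, E) = -3 + 6 = 3)
t(b, v) = -14 + b
X(w, L) = 15 + 5*L (X(w, L) = 5*(3 + L) = 15 + 5*L)
X(194, 208) - t(-16, 104) = (15 + 5*208) - (-14 - 16) = (15 + 1040) - 1*(-30) = 1055 + 30 = 1085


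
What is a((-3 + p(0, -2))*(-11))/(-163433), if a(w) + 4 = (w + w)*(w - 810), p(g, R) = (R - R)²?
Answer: 51286/163433 ≈ 0.31380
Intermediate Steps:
p(g, R) = 0 (p(g, R) = 0² = 0)
a(w) = -4 + 2*w*(-810 + w) (a(w) = -4 + (w + w)*(w - 810) = -4 + (2*w)*(-810 + w) = -4 + 2*w*(-810 + w))
a((-3 + p(0, -2))*(-11))/(-163433) = (-4 - 1620*(-3 + 0)*(-11) + 2*((-3 + 0)*(-11))²)/(-163433) = (-4 - (-4860)*(-11) + 2*(-3*(-11))²)*(-1/163433) = (-4 - 1620*33 + 2*33²)*(-1/163433) = (-4 - 53460 + 2*1089)*(-1/163433) = (-4 - 53460 + 2178)*(-1/163433) = -51286*(-1/163433) = 51286/163433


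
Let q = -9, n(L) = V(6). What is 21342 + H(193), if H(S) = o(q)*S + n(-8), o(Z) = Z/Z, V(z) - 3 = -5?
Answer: 21533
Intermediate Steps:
V(z) = -2 (V(z) = 3 - 5 = -2)
n(L) = -2
o(Z) = 1
H(S) = -2 + S (H(S) = 1*S - 2 = S - 2 = -2 + S)
21342 + H(193) = 21342 + (-2 + 193) = 21342 + 191 = 21533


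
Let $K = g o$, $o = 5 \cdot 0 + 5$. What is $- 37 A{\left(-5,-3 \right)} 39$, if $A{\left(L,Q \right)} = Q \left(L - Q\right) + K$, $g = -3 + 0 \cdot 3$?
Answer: $12987$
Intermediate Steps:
$o = 5$ ($o = 0 + 5 = 5$)
$g = -3$ ($g = -3 + 0 = -3$)
$K = -15$ ($K = \left(-3\right) 5 = -15$)
$A{\left(L,Q \right)} = -15 + Q \left(L - Q\right)$ ($A{\left(L,Q \right)} = Q \left(L - Q\right) - 15 = -15 + Q \left(L - Q\right)$)
$- 37 A{\left(-5,-3 \right)} 39 = - 37 \left(-15 - \left(-3\right)^{2} - -15\right) 39 = - 37 \left(-15 - 9 + 15\right) 39 = \left(-37\right) \left(-9\right) 39 = 333 \cdot 39 = 12987$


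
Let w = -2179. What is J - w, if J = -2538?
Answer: -359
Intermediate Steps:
J - w = -2538 - 1*(-2179) = -2538 + 2179 = -359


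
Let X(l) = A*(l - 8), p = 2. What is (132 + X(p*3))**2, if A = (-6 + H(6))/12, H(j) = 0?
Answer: 17689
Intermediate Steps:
A = -1/2 (A = (-6 + 0)/12 = -6*1/12 = -1/2 ≈ -0.50000)
X(l) = 4 - l/2 (X(l) = -(l - 8)/2 = -(-8 + l)/2 = 4 - l/2)
(132 + X(p*3))**2 = (132 + (4 - 3))**2 = (132 + 1)**2 = 133**2 = 17689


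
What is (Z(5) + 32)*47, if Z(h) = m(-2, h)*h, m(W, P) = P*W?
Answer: -846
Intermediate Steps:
Z(h) = -2*h**2 (Z(h) = (h*(-2))*h = (-2*h)*h = -2*h**2)
(Z(5) + 32)*47 = (-2*5**2 + 32)*47 = (-2*25 + 32)*47 = (-50 + 32)*47 = -18*47 = -846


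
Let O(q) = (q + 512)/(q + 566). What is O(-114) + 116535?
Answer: 26337109/226 ≈ 1.1654e+5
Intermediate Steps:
O(q) = (512 + q)/(566 + q)
O(-114) + 116535 = (512 - 114)/(566 - 114) + 116535 = 398/452 + 116535 = (1/452)*398 + 116535 = 199/226 + 116535 = 26337109/226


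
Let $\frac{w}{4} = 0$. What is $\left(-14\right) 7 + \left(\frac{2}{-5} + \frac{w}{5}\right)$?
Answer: $- \frac{492}{5} \approx -98.4$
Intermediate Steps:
$w = 0$ ($w = 4 \cdot 0 = 0$)
$\left(-14\right) 7 + \left(\frac{2}{-5} + \frac{w}{5}\right) = \left(-14\right) 7 + \left(\frac{2}{-5} + \frac{0}{5}\right) = -98 + \left(2 \left(- \frac{1}{5}\right) + 0 \cdot \frac{1}{5}\right) = -98 + \left(- \frac{2}{5} + 0\right) = -98 - \frac{2}{5} = - \frac{492}{5}$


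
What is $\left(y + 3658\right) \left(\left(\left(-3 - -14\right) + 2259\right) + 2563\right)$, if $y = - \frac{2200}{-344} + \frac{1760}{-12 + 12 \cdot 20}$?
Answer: $\frac{14499568683}{817} \approx 1.7747 \cdot 10^{7}$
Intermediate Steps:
$y = \frac{34595}{2451}$ ($y = \left(-2200\right) \left(- \frac{1}{344}\right) + \frac{1760}{-12 + 240} = \frac{275}{43} + \frac{1760}{228} = \frac{275}{43} + 1760 \cdot \frac{1}{228} = \frac{275}{43} + \frac{440}{57} = \frac{34595}{2451} \approx 14.115$)
$\left(y + 3658\right) \left(\left(\left(-3 - -14\right) + 2259\right) + 2563\right) = \left(\frac{34595}{2451} + 3658\right) \left(\left(\left(-3 - -14\right) + 2259\right) + 2563\right) = \frac{9000353 \left(\left(\left(-3 + 14\right) + 2259\right) + 2563\right)}{2451} = \frac{9000353 \left(\left(11 + 2259\right) + 2563\right)}{2451} = \frac{9000353 \left(2270 + 2563\right)}{2451} = \frac{9000353}{2451} \cdot 4833 = \frac{14499568683}{817}$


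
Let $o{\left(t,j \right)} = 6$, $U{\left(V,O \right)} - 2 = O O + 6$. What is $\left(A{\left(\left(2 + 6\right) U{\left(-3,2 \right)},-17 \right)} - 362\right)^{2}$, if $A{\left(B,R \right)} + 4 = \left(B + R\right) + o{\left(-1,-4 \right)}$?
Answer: $78961$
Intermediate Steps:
$U{\left(V,O \right)} = 8 + O^{2}$ ($U{\left(V,O \right)} = 2 + \left(O O + 6\right) = 2 + \left(O^{2} + 6\right) = 2 + \left(6 + O^{2}\right) = 8 + O^{2}$)
$A{\left(B,R \right)} = 2 + B + R$ ($A{\left(B,R \right)} = -4 + \left(\left(B + R\right) + 6\right) = -4 + \left(6 + B + R\right) = 2 + B + R$)
$\left(A{\left(\left(2 + 6\right) U{\left(-3,2 \right)},-17 \right)} - 362\right)^{2} = \left(\left(2 + \left(2 + 6\right) \left(8 + 2^{2}\right) - 17\right) - 362\right)^{2} = \left(\left(2 + 8 \left(8 + 4\right) - 17\right) - 362\right)^{2} = \left(\left(2 + 8 \cdot 12 - 17\right) - 362\right)^{2} = \left(\left(2 + 96 - 17\right) - 362\right)^{2} = \left(81 - 362\right)^{2} = \left(-281\right)^{2} = 78961$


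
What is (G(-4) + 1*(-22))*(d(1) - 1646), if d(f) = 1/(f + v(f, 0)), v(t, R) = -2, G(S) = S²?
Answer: 9882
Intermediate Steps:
d(f) = 1/(-2 + f) (d(f) = 1/(f - 2) = 1/(-2 + f))
(G(-4) + 1*(-22))*(d(1) - 1646) = ((-4)² + 1*(-22))*(1/(-2 + 1) - 1646) = (16 - 22)*(1/(-1) - 1646) = -6*(-1 - 1646) = -6*(-1647) = 9882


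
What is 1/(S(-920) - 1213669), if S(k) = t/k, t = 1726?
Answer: -460/558288603 ≈ -8.2395e-7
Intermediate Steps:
S(k) = 1726/k
1/(S(-920) - 1213669) = 1/(1726/(-920) - 1213669) = 1/(1726*(-1/920) - 1213669) = 1/(-863/460 - 1213669) = 1/(-558288603/460) = -460/558288603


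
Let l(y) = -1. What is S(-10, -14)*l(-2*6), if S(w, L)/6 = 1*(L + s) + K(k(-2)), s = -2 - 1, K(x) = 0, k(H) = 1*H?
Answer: 102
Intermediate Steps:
k(H) = H
s = -3
S(w, L) = -18 + 6*L (S(w, L) = 6*(1*(L - 3) + 0) = 6*(1*(-3 + L) + 0) = 6*((-3 + L) + 0) = 6*(-3 + L) = -18 + 6*L)
S(-10, -14)*l(-2*6) = (-18 + 6*(-14))*(-1) = (-18 - 84)*(-1) = -102*(-1) = 102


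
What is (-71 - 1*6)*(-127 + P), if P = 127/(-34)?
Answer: 342265/34 ≈ 10067.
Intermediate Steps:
P = -127/34 (P = 127*(-1/34) = -127/34 ≈ -3.7353)
(-71 - 1*6)*(-127 + P) = (-71 - 1*6)*(-127 - 127/34) = (-71 - 6)*(-4445/34) = -77*(-4445/34) = 342265/34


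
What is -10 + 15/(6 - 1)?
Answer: -7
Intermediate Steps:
-10 + 15/(6 - 1) = -10 + 15/5 = -10 + (⅕)*15 = -10 + 3 = -7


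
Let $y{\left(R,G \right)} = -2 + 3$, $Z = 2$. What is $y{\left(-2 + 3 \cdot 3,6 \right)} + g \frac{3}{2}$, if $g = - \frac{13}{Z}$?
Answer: $- \frac{35}{4} \approx -8.75$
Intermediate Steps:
$y{\left(R,G \right)} = 1$
$g = - \frac{13}{2} \approx -6.5$
$y{\left(-2 + 3 \cdot 3,6 \right)} + g \frac{3}{2} = 1 - \frac{13 \cdot \frac{3}{2}}{2} = 1 - \frac{13 \cdot 3 \cdot \frac{1}{2}}{2} = 1 - \frac{39}{4} = - \frac{35}{4}$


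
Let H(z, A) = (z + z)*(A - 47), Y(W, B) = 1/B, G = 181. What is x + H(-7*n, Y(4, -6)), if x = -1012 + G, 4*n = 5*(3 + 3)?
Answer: 8243/2 ≈ 4121.5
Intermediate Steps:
n = 15/2 (n = (5*(3 + 3))/4 = (5*6)/4 = (¼)*30 = 15/2 ≈ 7.5000)
H(z, A) = 2*z*(-47 + A) (H(z, A) = (2*z)*(-47 + A) = 2*z*(-47 + A))
x = -831 (x = -1012 + 181 = -831)
x + H(-7*n, Y(4, -6)) = -831 + 2*(-7*15/2)*(-47 + 1/(-6)) = -831 + 2*(-105/2)*(-47 - ⅙) = -831 + 2*(-105/2)*(-283/6) = -831 + 9905/2 = 8243/2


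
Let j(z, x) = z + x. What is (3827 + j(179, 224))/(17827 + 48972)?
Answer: 4230/66799 ≈ 0.063324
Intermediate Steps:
j(z, x) = x + z
(3827 + j(179, 224))/(17827 + 48972) = (3827 + (224 + 179))/(17827 + 48972) = (3827 + 403)/66799 = 4230*(1/66799) = 4230/66799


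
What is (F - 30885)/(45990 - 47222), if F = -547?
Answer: 3929/154 ≈ 25.513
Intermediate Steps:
(F - 30885)/(45990 - 47222) = (-547 - 30885)/(45990 - 47222) = -31432/(-1232) = -31432*(-1/1232) = 3929/154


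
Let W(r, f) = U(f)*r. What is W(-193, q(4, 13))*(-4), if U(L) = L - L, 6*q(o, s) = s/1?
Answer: 0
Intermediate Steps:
q(o, s) = s/6 (q(o, s) = (s/1)/6 = (s*1)/6 = s/6)
U(L) = 0
W(r, f) = 0 (W(r, f) = 0*r = 0)
W(-193, q(4, 13))*(-4) = 0*(-4) = 0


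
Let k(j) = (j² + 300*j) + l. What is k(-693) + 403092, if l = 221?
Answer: 675662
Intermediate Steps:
k(j) = 221 + j² + 300*j (k(j) = (j² + 300*j) + 221 = 221 + j² + 300*j)
k(-693) + 403092 = (221 + (-693)² + 300*(-693)) + 403092 = (221 + 480249 - 207900) + 403092 = 272570 + 403092 = 675662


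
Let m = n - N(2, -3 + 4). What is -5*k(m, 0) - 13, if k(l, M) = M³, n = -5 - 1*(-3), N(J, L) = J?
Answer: -13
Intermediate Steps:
n = -2 (n = -5 + 3 = -2)
m = -4 (m = -2 - 1*2 = -2 - 2 = -4)
-5*k(m, 0) - 13 = -5*0³ - 13 = -5*0 - 13 = 0 - 13 = -13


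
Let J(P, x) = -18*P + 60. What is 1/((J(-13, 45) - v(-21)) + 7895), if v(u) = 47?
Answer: 1/8142 ≈ 0.00012282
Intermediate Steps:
J(P, x) = 60 - 18*P
1/((J(-13, 45) - v(-21)) + 7895) = 1/(((60 - 18*(-13)) - 1*47) + 7895) = 1/(((60 + 234) - 47) + 7895) = 1/((294 - 47) + 7895) = 1/(247 + 7895) = 1/8142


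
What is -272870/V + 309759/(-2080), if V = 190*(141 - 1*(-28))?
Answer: -6221261/39520 ≈ -157.42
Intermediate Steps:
V = 32110 (V = 190*(141 + 28) = 190*169 = 32110)
-272870/V + 309759/(-2080) = -272870/32110 + 309759/(-2080) = -272870*1/32110 + 309759*(-1/2080) = -2099/247 - 309759/2080 = -6221261/39520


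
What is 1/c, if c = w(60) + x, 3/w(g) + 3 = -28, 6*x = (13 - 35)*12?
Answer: -31/1367 ≈ -0.022677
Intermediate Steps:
x = -44 (x = ((13 - 35)*12)/6 = (-22*12)/6 = (1/6)*(-264) = -44)
w(g) = -3/31 (w(g) = 3/(-3 - 28) = 3/(-31) = 3*(-1/31) = -3/31)
c = -1367/31 (c = -3/31 - 44 = -1367/31 ≈ -44.097)
1/c = 1/(-1367/31) = -31/1367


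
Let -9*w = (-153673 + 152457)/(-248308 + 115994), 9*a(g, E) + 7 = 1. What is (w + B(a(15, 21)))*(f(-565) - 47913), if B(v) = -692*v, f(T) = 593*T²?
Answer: 51984496202339072/595413 ≈ 8.7308e+10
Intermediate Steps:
a(g, E) = -⅔ (a(g, E) = -7/9 + (⅑)*1 = -7/9 + ⅑ = -⅔)
w = -608/595413 (w = -(-153673 + 152457)/(9*(-248308 + 115994)) = -(-1216)/(9*(-132314)) = -(-1216)*(-1)/(9*132314) = -⅑*608/66157 = -608/595413 ≈ -0.0010211)
(w + B(a(15, 21)))*(f(-565) - 47913) = (-608/595413 - 692*(-⅔))*(593*(-565)² - 47913) = (-608/595413 + 1384/3)*(593*319225 - 47913) = 274683256*(189300425 - 47913)/595413 = (274683256/595413)*189252512 = 51984496202339072/595413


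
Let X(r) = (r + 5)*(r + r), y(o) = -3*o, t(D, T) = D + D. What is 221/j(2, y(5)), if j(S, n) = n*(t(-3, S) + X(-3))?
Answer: 221/270 ≈ 0.81852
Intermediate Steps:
t(D, T) = 2*D
X(r) = 2*r*(5 + r) (X(r) = (5 + r)*(2*r) = 2*r*(5 + r))
j(S, n) = -18*n (j(S, n) = n*(2*(-3) + 2*(-3)*(5 - 3)) = n*(-6 + 2*(-3)*2) = n*(-6 - 12) = n*(-18) = -18*n)
221/j(2, y(5)) = 221/(-(-54)*5) = 221/(-18*(-15)) = 221/270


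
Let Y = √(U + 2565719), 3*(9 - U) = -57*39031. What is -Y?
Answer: -√3307317 ≈ -1818.6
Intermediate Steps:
U = 741598 (U = 9 - (-19)*39031 = 9 - ⅓*(-2224767) = 9 + 741589 = 741598)
Y = √3307317 (Y = √(741598 + 2565719) = √3307317 ≈ 1818.6)
-Y = -√3307317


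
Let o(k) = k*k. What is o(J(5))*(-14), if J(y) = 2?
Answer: -56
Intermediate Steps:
o(k) = k²
o(J(5))*(-14) = 2²*(-14) = 4*(-14) = -56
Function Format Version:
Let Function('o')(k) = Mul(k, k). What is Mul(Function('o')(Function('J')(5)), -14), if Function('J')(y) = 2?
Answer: -56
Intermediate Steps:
Function('o')(k) = Pow(k, 2)
Mul(Function('o')(Function('J')(5)), -14) = Mul(Pow(2, 2), -14) = Mul(4, -14) = -56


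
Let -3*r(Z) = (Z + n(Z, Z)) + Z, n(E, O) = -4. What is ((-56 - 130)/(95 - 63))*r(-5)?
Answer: -217/8 ≈ -27.125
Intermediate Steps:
r(Z) = 4/3 - 2*Z/3 (r(Z) = -((Z - 4) + Z)/3 = -((-4 + Z) + Z)/3 = -(-4 + 2*Z)/3 = 4/3 - 2*Z/3)
((-56 - 130)/(95 - 63))*r(-5) = ((-56 - 130)/(95 - 63))*(4/3 - ⅔*(-5)) = (-186/32)*(4/3 + 10/3) = -186*1/32*(14/3) = -93/16*14/3 = -217/8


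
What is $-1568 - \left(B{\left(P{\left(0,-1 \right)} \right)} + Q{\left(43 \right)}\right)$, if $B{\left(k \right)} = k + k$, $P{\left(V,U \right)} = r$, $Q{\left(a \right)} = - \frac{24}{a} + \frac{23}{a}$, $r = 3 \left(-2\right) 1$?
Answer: $- \frac{66907}{43} \approx -1556.0$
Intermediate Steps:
$r = -6$ ($r = \left(-6\right) 1 = -6$)
$Q{\left(a \right)} = - \frac{1}{a}$
$P{\left(V,U \right)} = -6$
$B{\left(k \right)} = 2 k$
$-1568 - \left(B{\left(P{\left(0,-1 \right)} \right)} + Q{\left(43 \right)}\right) = -1568 - \left(2 \left(-6\right) - \frac{1}{43}\right) = -1568 - \left(-12 - \frac{1}{43}\right) = -1568 - - \frac{517}{43} = -1568 + \frac{517}{43} = - \frac{66907}{43}$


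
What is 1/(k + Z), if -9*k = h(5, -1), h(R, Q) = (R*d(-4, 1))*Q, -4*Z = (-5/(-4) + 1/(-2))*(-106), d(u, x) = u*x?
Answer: 72/1271 ≈ 0.056648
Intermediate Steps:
Z = 159/8 (Z = -(-5/(-4) + 1/(-2))*(-106)/4 = -(-5*(-¼) + 1*(-½))*(-106)/4 = -(5/4 - ½)*(-106)/4 = -3*(-106)/16 = -¼*(-159/2) = 159/8 ≈ 19.875)
h(R, Q) = -4*Q*R (h(R, Q) = (R*(-4*1))*Q = (R*(-4))*Q = (-4*R)*Q = -4*Q*R)
k = -20/9 (k = -(-4)*(-1)*5/9 = -⅑*20 = -20/9 ≈ -2.2222)
1/(k + Z) = 1/(-20/9 + 159/8) = 1/(1271/72) = 72/1271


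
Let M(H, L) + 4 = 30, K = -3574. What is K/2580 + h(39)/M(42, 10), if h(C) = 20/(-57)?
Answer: -148563/106210 ≈ -1.3988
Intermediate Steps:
h(C) = -20/57 (h(C) = 20*(-1/57) = -20/57)
M(H, L) = 26 (M(H, L) = -4 + 30 = 26)
K/2580 + h(39)/M(42, 10) = -3574/2580 - 20/57/26 = -3574*1/2580 - 20/57*1/26 = -1787/1290 - 10/741 = -148563/106210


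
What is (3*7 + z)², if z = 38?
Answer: 3481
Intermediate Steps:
(3*7 + z)² = (3*7 + 38)² = (21 + 38)² = 59² = 3481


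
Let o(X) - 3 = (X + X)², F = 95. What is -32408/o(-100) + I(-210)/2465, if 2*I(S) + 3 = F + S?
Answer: -82245897/98607395 ≈ -0.83407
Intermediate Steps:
o(X) = 3 + 4*X² (o(X) = 3 + (X + X)² = 3 + (2*X)² = 3 + 4*X²)
I(S) = 46 + S/2 (I(S) = -3/2 + (95 + S)/2 = -3/2 + (95/2 + S/2) = 46 + S/2)
-32408/o(-100) + I(-210)/2465 = -32408/(3 + 4*(-100)²) + (46 + (½)*(-210))/2465 = -32408/(3 + 4*10000) + (46 - 105)*(1/2465) = -32408/(3 + 40000) - 59*1/2465 = -32408/40003 - 59/2465 = -82245897/98607395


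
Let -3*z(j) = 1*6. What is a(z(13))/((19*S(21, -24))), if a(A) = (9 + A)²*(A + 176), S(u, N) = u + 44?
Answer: 8526/1235 ≈ 6.9036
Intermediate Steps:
S(u, N) = 44 + u
z(j) = -2 (z(j) = -6/3 = -⅓*6 = -2)
a(A) = (9 + A)²*(176 + A)
a(z(13))/((19*S(21, -24))) = ((9 - 2)²*(176 - 2))/((19*(44 + 21))) = (7²*174)/((19*65)) = (49*174)/1235 = 8526*(1/1235) = 8526/1235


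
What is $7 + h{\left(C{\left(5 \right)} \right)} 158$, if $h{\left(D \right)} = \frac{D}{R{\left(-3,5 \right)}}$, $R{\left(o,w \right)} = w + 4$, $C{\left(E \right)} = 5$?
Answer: $\frac{853}{9} \approx 94.778$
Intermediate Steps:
$R{\left(o,w \right)} = 4 + w$
$h{\left(D \right)} = \frac{D}{9}$ ($h{\left(D \right)} = \frac{D}{4 + 5} = \frac{D}{9}$)
$7 + h{\left(C{\left(5 \right)} \right)} 158 = 7 + \frac{1}{9} \cdot 5 \cdot 158 = 7 + \frac{5}{9} \cdot 158 = 7 + \frac{790}{9} = \frac{853}{9}$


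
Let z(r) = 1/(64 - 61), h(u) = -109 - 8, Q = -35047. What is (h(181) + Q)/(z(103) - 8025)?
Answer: 52746/12037 ≈ 4.3820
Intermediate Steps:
h(u) = -117
z(r) = ⅓ (z(r) = 1/3 = ⅓)
(h(181) + Q)/(z(103) - 8025) = (-117 - 35047)/(⅓ - 8025) = -35164/(-24074/3) = -35164*(-3/24074) = 52746/12037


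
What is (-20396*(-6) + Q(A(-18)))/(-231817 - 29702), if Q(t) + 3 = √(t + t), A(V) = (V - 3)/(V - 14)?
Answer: -40791/87173 - √21/1046076 ≈ -0.46794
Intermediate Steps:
A(V) = (-3 + V)/(-14 + V)
Q(t) = -3 + √2*√t (Q(t) = -3 + √(t + t) = -3 + √(2*t) = -3 + √2*√t)
(-20396*(-6) + Q(A(-18)))/(-231817 - 29702) = (-20396*(-6) + (-3 + √2*√((-3 - 18)/(-14 - 18))))/(-231817 - 29702) = (122376 + (-3 + √2*√(-21/(-32))))/(-261519) = (122376 + (-3 + √2*√(-1/32*(-21))))*(-1/261519) = (122376 + (-3 + √2*√(21/32)))*(-1/261519) = (122376 + (-3 + √2*(√42/8)))*(-1/261519) = (122376 + (-3 + √21/4))*(-1/261519) = (122373 + √21/4)*(-1/261519) = -40791/87173 - √21/1046076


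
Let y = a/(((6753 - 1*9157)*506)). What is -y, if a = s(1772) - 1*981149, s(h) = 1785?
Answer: -244841/304106 ≈ -0.80512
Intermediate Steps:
a = -979364 (a = 1785 - 1*981149 = 1785 - 981149 = -979364)
y = 244841/304106 (y = -979364*1/(506*(6753 - 1*9157)) = -979364*1/(506*(6753 - 9157)) = -979364/((-2404*506)) = -979364/(-1216424) = -979364*(-1/1216424) = 244841/304106 ≈ 0.80512)
-y = -1*244841/304106 = -244841/304106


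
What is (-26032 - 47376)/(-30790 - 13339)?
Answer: 73408/44129 ≈ 1.6635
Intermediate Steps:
(-26032 - 47376)/(-30790 - 13339) = -73408/(-44129) = -73408*(-1/44129) = 73408/44129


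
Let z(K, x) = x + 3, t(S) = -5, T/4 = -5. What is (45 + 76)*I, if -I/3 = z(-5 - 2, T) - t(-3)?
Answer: 4356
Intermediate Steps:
T = -20 (T = 4*(-5) = -20)
z(K, x) = 3 + x
I = 36 (I = -3*((3 - 20) - 1*(-5)) = -3*(-17 + 5) = -3*(-12) = 36)
(45 + 76)*I = (45 + 76)*36 = 121*36 = 4356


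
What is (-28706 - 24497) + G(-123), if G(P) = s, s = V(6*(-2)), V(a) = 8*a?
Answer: -53299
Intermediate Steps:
s = -96 (s = 8*(6*(-2)) = 8*(-12) = -96)
G(P) = -96
(-28706 - 24497) + G(-123) = (-28706 - 24497) - 96 = -53203 - 96 = -53299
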